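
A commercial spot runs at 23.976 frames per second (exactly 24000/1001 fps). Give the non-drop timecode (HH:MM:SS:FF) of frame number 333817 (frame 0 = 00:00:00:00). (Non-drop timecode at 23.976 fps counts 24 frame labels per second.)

03:51:49:01

333817 ÷ 24 = 13909 full seconds, remainder 1 frame.
13909 s = 3 h 51 min 49 s.
Timecode: 03:51:49:01.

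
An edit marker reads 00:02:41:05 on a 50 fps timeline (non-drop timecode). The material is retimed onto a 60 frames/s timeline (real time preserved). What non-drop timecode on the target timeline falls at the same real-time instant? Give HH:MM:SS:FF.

00:02:41:06

Source frame index: (0×3600 + 2×60 + 41) × 50 + 5 = 8055.
Real time: 8055 / (50) = 1611/10 s.
Target frame: (1611/10) × (60) = 9666.
At 60 labels/s: frame 9666 → 00:02:41:06.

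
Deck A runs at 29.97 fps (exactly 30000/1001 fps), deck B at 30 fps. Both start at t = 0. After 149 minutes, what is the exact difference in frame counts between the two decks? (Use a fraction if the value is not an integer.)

149 min = 8940 s.
A emits 30000/1001 × 8940 = 268200000/1001 frames; B emits 30 × 8940 = 268200.
Difference = 268200/1001 frames (≈ 267.9321); B is ahead of A.

268200/1001 frames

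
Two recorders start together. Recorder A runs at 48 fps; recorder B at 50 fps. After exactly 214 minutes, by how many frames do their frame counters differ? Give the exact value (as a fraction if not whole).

214 min = 12840 s.
A emits 48 × 12840 = 616320 frames; B emits 50 × 12840 = 642000.
Difference = 25680 frames; B is ahead of A.

25680 frames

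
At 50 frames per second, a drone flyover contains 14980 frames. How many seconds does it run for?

299.6 seconds

Running time = 14980 / (50) = 299.6 s.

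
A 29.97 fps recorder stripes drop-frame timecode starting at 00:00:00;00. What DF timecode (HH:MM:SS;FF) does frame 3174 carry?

00:01:45;26

Ten DF minutes hold 17982 frames, so frame 3174 lies in block 0 (frames 0–17981) with 3174 frames into that block.
The block's first minute is 1800 frames and the rest 1798 each; 3174 frames reaches minute 1, so 0 × 18 + 1 × 2 = 2 labels have been skipped so far.
Adding those back, label number 3174 + 2 = 3176 at 30 labels/s is 105 s + 26 f = 0 h 1 min 45 s frame 26, i.e. 00:01:45;26.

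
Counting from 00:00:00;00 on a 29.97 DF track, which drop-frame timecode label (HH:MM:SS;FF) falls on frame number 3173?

Each 10-minute DF block holds 10 × 60 × 30 − 9 × 2 = 17982 frames. 3173 ÷ 17982 → 0 full blocks, remainder 3173.
Within the partial block the first minute is 1800 frames and each further minute 1798, so 1 further minute boundary passed. Total skipped labels = 18 × 0 + 2 × 1 = 2.
Non-drop label index = 3173 + 2 = 3175; at 30 labels/s that is 00:01:45:25, i.e. DF 00:01:45;25.

00:01:45;25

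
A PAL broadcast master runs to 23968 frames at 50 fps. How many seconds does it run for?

479.36 seconds

Running time = 23968 / (50) = 479.36 s.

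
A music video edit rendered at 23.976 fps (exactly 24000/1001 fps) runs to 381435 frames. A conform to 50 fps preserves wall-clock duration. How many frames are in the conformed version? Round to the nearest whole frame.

795451 frames

Frames at target rate = 381435 × (50) / (24000/1001) = 25454429/32 ≈ 795450.906.
Nearest whole frame: 795451.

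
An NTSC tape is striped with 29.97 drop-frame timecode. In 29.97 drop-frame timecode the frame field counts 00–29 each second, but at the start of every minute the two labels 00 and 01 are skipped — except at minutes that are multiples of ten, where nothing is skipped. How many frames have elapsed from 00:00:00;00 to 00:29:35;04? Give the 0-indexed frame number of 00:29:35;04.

Complete 10-minute blocks: 2, each 17982 frames → 35964.
Remaining 9 whole minutes in the current block: 1800 + 8 × 1798 = 16184 frames.
Within the current minute: 35 × 30 + 4 − 2 = 1052 (labels ;00/;01 skipped at this minute). Total = 35964 + 16184 + 1052 = 53200.

53200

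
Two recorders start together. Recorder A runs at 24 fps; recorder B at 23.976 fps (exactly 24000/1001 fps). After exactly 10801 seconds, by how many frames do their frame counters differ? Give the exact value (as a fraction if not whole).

37032/143 frames

A emits 24 × 10801 = 259224 frames; B emits 24000/1001 × 10801 = 37032000/143.
Difference = 37032/143 frames (≈ 258.9650); B is behind A.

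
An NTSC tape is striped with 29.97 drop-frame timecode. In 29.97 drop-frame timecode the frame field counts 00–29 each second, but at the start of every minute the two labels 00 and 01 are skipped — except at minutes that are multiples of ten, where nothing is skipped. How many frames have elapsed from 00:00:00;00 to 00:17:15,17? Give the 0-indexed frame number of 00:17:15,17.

Complete 10-minute blocks: 1, each 17982 frames → 17982.
Remaining 7 whole minutes in the current block: 1800 + 6 × 1798 = 12588 frames.
Within the current minute: 15 × 30 + 17 − 2 = 465 (labels ;00/;01 skipped at this minute). Total = 17982 + 12588 + 465 = 31035.

31035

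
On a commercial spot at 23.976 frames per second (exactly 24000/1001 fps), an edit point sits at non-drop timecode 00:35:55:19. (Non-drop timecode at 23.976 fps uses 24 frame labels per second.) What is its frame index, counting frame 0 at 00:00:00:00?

Total seconds to the label: (0 × 3600 + 35 × 60 + 55) = 2155.
Frame index = 2155 × 24 + 19 = 51739.

51739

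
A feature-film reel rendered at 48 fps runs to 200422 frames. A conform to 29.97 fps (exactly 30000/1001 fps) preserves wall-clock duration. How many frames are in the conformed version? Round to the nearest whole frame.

Frames at target rate = 200422 × (30000/1001) / (48) = 125263750/1001 ≈ 125138.611.
Nearest whole frame: 125139.

125139 frames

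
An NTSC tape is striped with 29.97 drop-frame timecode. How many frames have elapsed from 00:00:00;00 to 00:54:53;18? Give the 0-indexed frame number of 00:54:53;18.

98710

As if non-drop at 30 labels/s: (0 × 3600 + 54 × 60 + 53) × 30 + 18 = 98808.
Minute boundaries passed: 54; those not divisible by 10: 54 − 5 = 49; dropped labels = 2 × 49 = 98.
Actual frame index = 98808 − 98 = 98710.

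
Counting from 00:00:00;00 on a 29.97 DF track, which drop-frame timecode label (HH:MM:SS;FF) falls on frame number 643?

Ten DF minutes hold 17982 frames, so frame 643 lies in block 0 (frames 0–17981) with 643 frames into that block.
The block's first minute is 1800 frames and the rest 1798 each; 643 frames reaches minute 0, so 0 × 18 + 0 × 2 = 0 labels have been skipped so far.
Adding those back, label number 643 + 0 = 643 at 30 labels/s is 21 s + 13 f = 0 h 0 min 21 s frame 13, i.e. 00:00:21;13.

00:00:21;13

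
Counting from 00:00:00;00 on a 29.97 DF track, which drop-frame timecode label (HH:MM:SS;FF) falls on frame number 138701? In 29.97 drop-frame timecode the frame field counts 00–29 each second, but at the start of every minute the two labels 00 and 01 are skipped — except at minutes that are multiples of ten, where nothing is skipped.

Each 10-minute DF block holds 10 × 60 × 30 − 9 × 2 = 17982 frames. 138701 ÷ 17982 → 7 full blocks, remainder 12827.
Within the partial block the first minute is 1800 frames and each further minute 1798, so 7 further minute boundaries passed. Total skipped labels = 18 × 7 + 2 × 7 = 140.
Non-drop label index = 138701 + 140 = 138841; at 30 labels/s that is 01:17:08:01, i.e. DF 01:17:08;01.

01:17:08;01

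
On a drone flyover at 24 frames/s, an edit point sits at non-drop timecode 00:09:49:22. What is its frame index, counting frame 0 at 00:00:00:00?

Total seconds to the label: (0 × 3600 + 9 × 60 + 49) = 589.
Frame index = 589 × 24 + 22 = 14158.

14158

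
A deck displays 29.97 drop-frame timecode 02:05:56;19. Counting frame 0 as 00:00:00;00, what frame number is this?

226473

As if non-drop at 30 labels/s: (2 × 3600 + 5 × 60 + 56) × 30 + 19 = 226699.
Minute boundaries passed: 125; those not divisible by 10: 125 − 12 = 113; dropped labels = 2 × 113 = 226.
Actual frame index = 226699 − 226 = 226473.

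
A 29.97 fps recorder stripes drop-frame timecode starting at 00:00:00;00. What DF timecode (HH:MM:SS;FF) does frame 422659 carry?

03:55:02;23

Ten DF minutes hold 17982 frames, so frame 422659 lies in block 23 (frames 413586–431567) with 9073 frames into that block.
The block's first minute is 1800 frames and the rest 1798 each; 9073 frames reaches minute 5, so 23 × 18 + 5 × 2 = 424 labels have been skipped so far.
Adding those back, label number 422659 + 424 = 423083 at 30 labels/s is 14102 s + 23 f = 3 h 55 min 2 s frame 23, i.e. 03:55:02;23.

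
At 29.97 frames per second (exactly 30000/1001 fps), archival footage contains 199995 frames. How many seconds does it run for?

Running time = 199995 / (30000/1001) = 6673.1665 s.

6673.1665 seconds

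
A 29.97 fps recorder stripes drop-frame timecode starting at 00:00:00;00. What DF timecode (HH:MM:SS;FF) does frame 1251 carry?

00:00:41;21

Each 10-minute DF block holds 10 × 60 × 30 − 9 × 2 = 17982 frames. 1251 ÷ 17982 → 0 full blocks, remainder 1251.
Within the partial block the first minute is 1800 frames and each further minute 1798, so 0 further minute boundaries passed. Total skipped labels = 18 × 0 + 2 × 0 = 0.
Non-drop label index = 1251 + 0 = 1251; at 30 labels/s that is 00:00:41:21, i.e. DF 00:00:41;21.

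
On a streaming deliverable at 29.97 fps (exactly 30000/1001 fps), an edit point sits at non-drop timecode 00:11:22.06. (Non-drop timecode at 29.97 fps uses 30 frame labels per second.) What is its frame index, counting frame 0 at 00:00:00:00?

20466

Total seconds to the label: (0 × 3600 + 11 × 60 + 22) = 682.
Frame index = 682 × 30 + 6 = 20466.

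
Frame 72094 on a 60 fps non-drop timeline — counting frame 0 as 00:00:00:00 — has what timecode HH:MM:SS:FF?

72094 ÷ 60 = 1201 full seconds, remainder 34 frames.
1201 s = 0 h 20 min 1 s.
Timecode: 00:20:01:34.

00:20:01:34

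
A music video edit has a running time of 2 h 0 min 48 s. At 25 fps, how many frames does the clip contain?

2 h 0 min 48 s = 7248 s.
Frames = 7248 × 25 = 181200.

181200 frames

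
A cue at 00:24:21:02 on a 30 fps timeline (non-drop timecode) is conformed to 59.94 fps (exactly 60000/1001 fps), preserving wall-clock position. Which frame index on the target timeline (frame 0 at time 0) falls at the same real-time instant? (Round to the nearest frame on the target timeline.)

frame 87576

Source frame index: (0×3600 + 24×60 + 21) × 30 + 2 = 43832.
Real time: 43832 / (30) = 21916/15 s.
Target frame: (21916/15) × (60000/1001) = 87664000/1001 ≈ 87576.424 → 87576.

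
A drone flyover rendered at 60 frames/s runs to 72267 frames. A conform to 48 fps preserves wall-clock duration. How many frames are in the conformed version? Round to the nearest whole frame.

57814 frames

Frames at target rate = 72267 × (48) / (60) = 289068/5 ≈ 57813.600.
Nearest whole frame: 57814.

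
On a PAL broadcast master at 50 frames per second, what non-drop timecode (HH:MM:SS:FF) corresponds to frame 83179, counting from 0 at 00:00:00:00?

00:27:43:29

83179 ÷ 50 = 1663 full seconds, remainder 29 frames.
1663 s = 0 h 27 min 43 s.
Timecode: 00:27:43:29.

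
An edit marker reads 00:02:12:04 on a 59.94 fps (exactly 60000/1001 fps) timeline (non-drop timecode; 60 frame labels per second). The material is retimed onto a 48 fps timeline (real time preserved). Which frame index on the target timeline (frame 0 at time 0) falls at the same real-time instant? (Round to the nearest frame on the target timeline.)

Source frame index: (0×3600 + 2×60 + 12) × 60 + 4 = 7924.
Real time: 7924 / (60000/1001) = 1982981/15000 s.
Target frame: (1982981/15000) × (48) = 3965962/625 ≈ 6345.539 → 6346.

frame 6346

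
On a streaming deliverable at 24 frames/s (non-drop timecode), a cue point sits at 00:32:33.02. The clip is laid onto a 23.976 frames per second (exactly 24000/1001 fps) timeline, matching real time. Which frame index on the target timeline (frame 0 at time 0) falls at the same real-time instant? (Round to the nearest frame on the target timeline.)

frame 46827

Source frame index: (0×3600 + 32×60 + 33) × 24 + 2 = 46874.
Real time: 46874 / (24) = 23437/12 s.
Target frame: (23437/12) × (24000/1001) = 46874000/1001 ≈ 46827.173 → 46827.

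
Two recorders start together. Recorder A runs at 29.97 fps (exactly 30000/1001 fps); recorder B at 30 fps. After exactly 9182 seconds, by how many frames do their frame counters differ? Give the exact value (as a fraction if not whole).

A emits 30000/1001 × 9182 = 275460000/1001 frames; B emits 30 × 9182 = 275460.
Difference = 275460/1001 frames (≈ 275.1848); B is ahead of A.

275460/1001 frames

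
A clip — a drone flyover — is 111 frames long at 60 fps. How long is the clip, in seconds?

Running time = 111 / (60) = 1.85 s.

1.85 seconds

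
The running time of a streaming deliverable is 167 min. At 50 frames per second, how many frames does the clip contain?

167 min = 10020 s.
Frames = 10020 × 50 = 501000.

501000 frames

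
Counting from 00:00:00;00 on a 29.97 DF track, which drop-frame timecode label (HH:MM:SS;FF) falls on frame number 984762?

Each 10-minute DF block holds 10 × 60 × 30 − 9 × 2 = 17982 frames. 984762 ÷ 17982 → 54 full blocks, remainder 13734.
Within the partial block the first minute is 1800 frames and each further minute 1798, so 7 further minute boundaries passed. Total skipped labels = 18 × 54 + 2 × 7 = 986.
Non-drop label index = 984762 + 986 = 985748; at 30 labels/s that is 09:07:38:08, i.e. DF 09:07:38;08.

09:07:38;08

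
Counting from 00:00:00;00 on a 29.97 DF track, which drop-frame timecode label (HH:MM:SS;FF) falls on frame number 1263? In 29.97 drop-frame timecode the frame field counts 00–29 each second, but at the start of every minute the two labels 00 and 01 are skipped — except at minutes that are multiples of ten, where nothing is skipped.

00:00:42;03

Each 10-minute DF block holds 10 × 60 × 30 − 9 × 2 = 17982 frames. 1263 ÷ 17982 → 0 full blocks, remainder 1263.
Within the partial block the first minute is 1800 frames and each further minute 1798, so 0 further minute boundaries passed. Total skipped labels = 18 × 0 + 2 × 0 = 0.
Non-drop label index = 1263 + 0 = 1263; at 30 labels/s that is 00:00:42:03, i.e. DF 00:00:42;03.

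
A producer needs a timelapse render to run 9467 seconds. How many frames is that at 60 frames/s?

Frames = 9467 × 60 = 568020.

568020 frames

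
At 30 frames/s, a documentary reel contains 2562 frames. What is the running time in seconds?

Running time = 2562 / (30) = 85.4 s.

85.4 seconds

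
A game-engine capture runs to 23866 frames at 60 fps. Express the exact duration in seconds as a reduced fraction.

Running time = 23866 ÷ (60) = 23866 × 1/60 = 11933/30 s.

11933/30 seconds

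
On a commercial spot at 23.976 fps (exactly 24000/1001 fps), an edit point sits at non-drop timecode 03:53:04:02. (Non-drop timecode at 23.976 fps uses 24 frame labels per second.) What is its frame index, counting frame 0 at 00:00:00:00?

Total seconds to the label: (3 × 3600 + 53 × 60 + 4) = 13984.
Frame index = 13984 × 24 + 2 = 335618.

frame 335618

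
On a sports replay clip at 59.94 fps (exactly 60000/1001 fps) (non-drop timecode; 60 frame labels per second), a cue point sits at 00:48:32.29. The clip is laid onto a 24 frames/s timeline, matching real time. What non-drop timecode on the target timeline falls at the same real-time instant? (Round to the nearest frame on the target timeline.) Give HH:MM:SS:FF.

00:48:35:09

Source frame index: (0×3600 + 48×60 + 32) × 60 + 29 = 174749.
Real time: 174749 / (60000/1001) = 174923749/60000 s.
Target frame: (174923749/60000) × (24) = 174923749/2500 ≈ 69969.500 → 69969.
At 24 labels/s: frame 69969 → 00:48:35:09.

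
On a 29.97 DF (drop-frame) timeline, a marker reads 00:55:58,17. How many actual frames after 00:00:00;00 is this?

100657

As if non-drop at 30 labels/s: (0 × 3600 + 55 × 60 + 58) × 30 + 17 = 100757.
Minute boundaries passed: 55; those not divisible by 10: 55 − 5 = 50; dropped labels = 2 × 50 = 100.
Actual frame index = 100757 − 100 = 100657.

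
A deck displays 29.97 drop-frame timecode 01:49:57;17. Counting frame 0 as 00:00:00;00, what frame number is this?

Complete 10-minute blocks: 10, each 17982 frames → 179820.
Remaining 9 whole minutes in the current block: 1800 + 8 × 1798 = 16184 frames.
Within the current minute: 57 × 30 + 17 − 2 = 1725 (labels ;00/;01 skipped at this minute). Total = 179820 + 16184 + 1725 = 197729.

197729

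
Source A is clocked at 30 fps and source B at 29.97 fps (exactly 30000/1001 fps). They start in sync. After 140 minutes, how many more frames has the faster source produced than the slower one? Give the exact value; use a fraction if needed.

36000/143 frames

140 min = 8400 s.
A emits 30 × 8400 = 252000 frames; B emits 30000/1001 × 8400 = 36000000/143.
Difference = 36000/143 frames (≈ 251.7483); B is behind A.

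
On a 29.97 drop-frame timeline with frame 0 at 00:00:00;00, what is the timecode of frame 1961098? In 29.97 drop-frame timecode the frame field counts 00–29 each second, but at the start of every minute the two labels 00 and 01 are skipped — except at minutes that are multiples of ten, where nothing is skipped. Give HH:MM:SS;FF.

18:10:35;10

Ten DF minutes hold 17982 frames, so frame 1961098 lies in block 109 (frames 1960038–1978019) with 1060 frames into that block.
The block's first minute is 1800 frames and the rest 1798 each; 1060 frames reaches minute 0, so 109 × 18 + 0 × 2 = 1962 labels have been skipped so far.
Adding those back, label number 1961098 + 1962 = 1963060 at 30 labels/s is 65435 s + 10 f = 18 h 10 min 35 s frame 10, i.e. 18:10:35;10.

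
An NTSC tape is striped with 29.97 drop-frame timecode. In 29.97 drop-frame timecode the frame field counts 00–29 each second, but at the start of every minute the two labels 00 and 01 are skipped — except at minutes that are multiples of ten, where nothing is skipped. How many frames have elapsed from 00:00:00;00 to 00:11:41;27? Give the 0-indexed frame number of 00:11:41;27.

21037

As if non-drop at 30 labels/s: (0 × 3600 + 11 × 60 + 41) × 30 + 27 = 21057.
Minute boundaries passed: 11; those not divisible by 10: 11 − 1 = 10; dropped labels = 2 × 10 = 20.
Actual frame index = 21057 − 20 = 21037.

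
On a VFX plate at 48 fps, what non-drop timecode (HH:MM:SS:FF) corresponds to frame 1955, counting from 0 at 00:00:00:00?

00:00:40:35

1955 ÷ 48 = 40 full seconds, remainder 35 frames.
40 s = 0 h 0 min 40 s.
Timecode: 00:00:40:35.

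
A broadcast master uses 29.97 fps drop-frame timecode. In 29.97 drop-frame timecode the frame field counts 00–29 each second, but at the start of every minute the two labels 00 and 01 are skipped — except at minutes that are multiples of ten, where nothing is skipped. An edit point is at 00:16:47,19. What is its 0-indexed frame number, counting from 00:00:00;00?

Complete 10-minute blocks: 1, each 17982 frames → 17982.
Remaining 6 whole minutes in the current block: 1800 + 5 × 1798 = 10790 frames.
Within the current minute: 47 × 30 + 19 − 2 = 1427 (labels ;00/;01 skipped at this minute). Total = 17982 + 10790 + 1427 = 30199.

30199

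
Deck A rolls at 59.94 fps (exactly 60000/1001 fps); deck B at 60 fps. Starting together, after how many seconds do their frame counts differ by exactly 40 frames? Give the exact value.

2002/3 seconds

The gap grows by |60 − 60000/1001| = 60/1001 frames per second.
Time for a 40-frame gap: 40 ÷ (60/1001) = 2002/3 s.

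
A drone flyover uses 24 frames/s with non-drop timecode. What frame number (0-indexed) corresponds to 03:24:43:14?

Total seconds to the label: (3 × 3600 + 24 × 60 + 43) = 12283.
Frame index = 12283 × 24 + 14 = 294806.

frame 294806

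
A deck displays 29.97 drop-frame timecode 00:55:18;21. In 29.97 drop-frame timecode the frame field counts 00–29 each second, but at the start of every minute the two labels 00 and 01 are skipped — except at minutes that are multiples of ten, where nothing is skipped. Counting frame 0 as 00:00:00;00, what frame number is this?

99461

Complete 10-minute blocks: 5, each 17982 frames → 89910.
Remaining 5 whole minutes in the current block: 1800 + 4 × 1798 = 8992 frames.
Within the current minute: 18 × 30 + 21 − 2 = 559 (labels ;00/;01 skipped at this minute). Total = 89910 + 8992 + 559 = 99461.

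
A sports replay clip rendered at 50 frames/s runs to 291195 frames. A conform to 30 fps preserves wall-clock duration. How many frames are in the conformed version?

Target frames = source frames × (target rate / source rate) = 291195 × (30)/(50) = 291195 × 3/5 = 174717.

174717 frames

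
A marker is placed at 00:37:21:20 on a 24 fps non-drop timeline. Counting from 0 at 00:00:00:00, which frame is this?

53804

Total seconds to the label: (0 × 3600 + 37 × 60 + 21) = 2241.
Frame index = 2241 × 24 + 20 = 53804.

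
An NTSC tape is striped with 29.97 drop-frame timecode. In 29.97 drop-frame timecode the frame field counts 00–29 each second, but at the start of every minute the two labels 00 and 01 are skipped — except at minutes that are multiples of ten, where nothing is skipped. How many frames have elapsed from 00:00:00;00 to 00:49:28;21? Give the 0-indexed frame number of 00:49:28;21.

As if non-drop at 30 labels/s: (0 × 3600 + 49 × 60 + 28) × 30 + 21 = 89061.
Minute boundaries passed: 49; those not divisible by 10: 49 − 4 = 45; dropped labels = 2 × 45 = 90.
Actual frame index = 89061 − 90 = 88971.

88971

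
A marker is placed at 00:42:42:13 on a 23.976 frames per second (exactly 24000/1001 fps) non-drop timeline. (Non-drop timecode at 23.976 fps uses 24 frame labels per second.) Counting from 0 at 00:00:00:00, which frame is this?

61501

Total seconds to the label: (0 × 3600 + 42 × 60 + 42) = 2562.
Frame index = 2562 × 24 + 13 = 61501.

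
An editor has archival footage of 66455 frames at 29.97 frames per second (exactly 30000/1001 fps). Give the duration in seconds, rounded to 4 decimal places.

Running time = 66455 × 1001/30000 = 13304291/6000 s ≈ 2217.3818 s.

2217.3818 seconds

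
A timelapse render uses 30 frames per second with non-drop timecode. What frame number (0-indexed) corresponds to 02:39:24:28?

Total seconds to the label: (2 × 3600 + 39 × 60 + 24) = 9564.
Frame index = 9564 × 30 + 28 = 286948.

286948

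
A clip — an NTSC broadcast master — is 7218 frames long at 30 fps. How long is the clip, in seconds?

240.6 seconds

Running time = 7218 / (30) = 240.6 s.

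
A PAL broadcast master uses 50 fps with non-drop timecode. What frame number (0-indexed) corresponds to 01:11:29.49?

Total seconds to the label: (1 × 3600 + 11 × 60 + 29) = 4289.
Frame index = 4289 × 50 + 49 = 214499.

214499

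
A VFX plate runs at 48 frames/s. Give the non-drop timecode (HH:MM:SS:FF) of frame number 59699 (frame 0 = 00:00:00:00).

00:20:43:35

59699 ÷ 48 = 1243 full seconds, remainder 35 frames.
1243 s = 0 h 20 min 43 s.
Timecode: 00:20:43:35.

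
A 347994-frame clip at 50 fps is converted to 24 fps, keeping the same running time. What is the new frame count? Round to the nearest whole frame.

167037 frames

Frames at target rate = 347994 × (24) / (50) = 4175928/25 ≈ 167037.120.
Nearest whole frame: 167037.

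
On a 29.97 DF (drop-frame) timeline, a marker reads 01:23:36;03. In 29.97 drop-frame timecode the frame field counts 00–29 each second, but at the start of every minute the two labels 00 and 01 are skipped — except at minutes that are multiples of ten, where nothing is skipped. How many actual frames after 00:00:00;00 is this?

Complete 10-minute blocks: 8, each 17982 frames → 143856.
Remaining 3 whole minutes in the current block: 1800 + 2 × 1798 = 5396 frames.
Within the current minute: 36 × 30 + 3 − 2 = 1081 (labels ;00/;01 skipped at this minute). Total = 143856 + 5396 + 1081 = 150333.

150333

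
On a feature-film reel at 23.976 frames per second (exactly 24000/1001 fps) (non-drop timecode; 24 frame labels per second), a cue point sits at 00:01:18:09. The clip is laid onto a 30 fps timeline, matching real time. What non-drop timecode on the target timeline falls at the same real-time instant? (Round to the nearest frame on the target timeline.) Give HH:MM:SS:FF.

00:01:18:14

Source frame index: (0×3600 + 1×60 + 18) × 24 + 9 = 1881.
Real time: 1881 / (24000/1001) = 627627/8000 s.
Target frame: (627627/8000) × (30) = 1882881/800 ≈ 2353.601 → 2354.
At 30 labels/s: frame 2354 → 00:01:18:14.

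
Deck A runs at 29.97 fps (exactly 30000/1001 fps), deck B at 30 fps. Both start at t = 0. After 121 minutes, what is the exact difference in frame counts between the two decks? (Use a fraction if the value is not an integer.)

121 min = 7260 s.
A emits 30000/1001 × 7260 = 19800000/91 frames; B emits 30 × 7260 = 217800.
Difference = 19800/91 frames (≈ 217.5824); B is ahead of A.

19800/91 frames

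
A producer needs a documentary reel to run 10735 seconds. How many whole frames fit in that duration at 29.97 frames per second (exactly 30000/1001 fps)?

321728 frames

Frames = 10735 × 30000/1001 = 322050000/1001 ≈ 321728.2717.
Complete frames: 321728.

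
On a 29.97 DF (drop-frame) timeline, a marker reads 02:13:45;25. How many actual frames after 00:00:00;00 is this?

Complete 10-minute blocks: 13, each 17982 frames → 233766.
Remaining 3 whole minutes in the current block: 1800 + 2 × 1798 = 5396 frames.
Within the current minute: 45 × 30 + 25 − 2 = 1373 (labels ;00/;01 skipped at this minute). Total = 233766 + 5396 + 1373 = 240535.

240535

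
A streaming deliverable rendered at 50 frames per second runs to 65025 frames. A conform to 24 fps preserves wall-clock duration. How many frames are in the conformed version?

Target frames = source frames × (target rate / source rate) = 65025 × (24)/(50) = 65025 × 12/25 = 31212.

31212 frames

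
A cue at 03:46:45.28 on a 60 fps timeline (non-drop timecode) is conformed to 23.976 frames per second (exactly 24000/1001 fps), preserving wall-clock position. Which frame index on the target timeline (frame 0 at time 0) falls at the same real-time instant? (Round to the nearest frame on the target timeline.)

Source frame index: (3×3600 + 46×60 + 45) × 60 + 28 = 816328.
Real time: 816328 / (60) = 204082/15 s.
Target frame: (204082/15) × (24000/1001) = 326531200/1001 ≈ 326204.995 → 326205.

frame 326205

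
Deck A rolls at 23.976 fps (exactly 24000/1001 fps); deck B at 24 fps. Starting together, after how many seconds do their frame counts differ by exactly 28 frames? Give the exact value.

7007/6 seconds

The gap grows by |24 − 24000/1001| = 24/1001 frames per second.
Time for a 28-frame gap: 28 ÷ (24/1001) = 7007/6 s.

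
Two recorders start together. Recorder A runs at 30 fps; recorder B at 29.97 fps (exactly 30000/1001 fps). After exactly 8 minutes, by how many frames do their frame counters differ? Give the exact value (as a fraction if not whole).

8 min = 480 s.
A emits 30 × 480 = 14400 frames; B emits 30000/1001 × 480 = 14400000/1001.
Difference = 14400/1001 frames (≈ 14.3856); B is behind A.

14400/1001 frames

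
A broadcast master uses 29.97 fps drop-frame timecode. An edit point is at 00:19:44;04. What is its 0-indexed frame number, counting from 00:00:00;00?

35488

Complete 10-minute blocks: 1, each 17982 frames → 17982.
Remaining 9 whole minutes in the current block: 1800 + 8 × 1798 = 16184 frames.
Within the current minute: 44 × 30 + 4 − 2 = 1322 (labels ;00/;01 skipped at this minute). Total = 17982 + 16184 + 1322 = 35488.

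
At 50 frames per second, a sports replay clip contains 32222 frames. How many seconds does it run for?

644.44 seconds

Running time = 32222 / (50) = 644.44 s.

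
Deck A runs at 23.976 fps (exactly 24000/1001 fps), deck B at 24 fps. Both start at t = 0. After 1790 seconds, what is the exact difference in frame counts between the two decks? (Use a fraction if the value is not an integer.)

42960/1001 frames

A emits 24000/1001 × 1790 = 42960000/1001 frames; B emits 24 × 1790 = 42960.
Difference = 42960/1001 frames (≈ 42.9171); B is ahead of A.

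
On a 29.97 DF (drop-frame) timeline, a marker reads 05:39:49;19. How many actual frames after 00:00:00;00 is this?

611077

Complete 10-minute blocks: 33, each 17982 frames → 593406.
Remaining 9 whole minutes in the current block: 1800 + 8 × 1798 = 16184 frames.
Within the current minute: 49 × 30 + 19 − 2 = 1487 (labels ;00/;01 skipped at this minute). Total = 593406 + 16184 + 1487 = 611077.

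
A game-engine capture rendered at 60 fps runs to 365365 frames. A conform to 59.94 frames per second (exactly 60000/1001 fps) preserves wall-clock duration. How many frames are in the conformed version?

Target frames = source frames × (target rate / source rate) = 365365 × (60000/1001)/(60) = 365365 × 1000/1001 = 365000.

365000 frames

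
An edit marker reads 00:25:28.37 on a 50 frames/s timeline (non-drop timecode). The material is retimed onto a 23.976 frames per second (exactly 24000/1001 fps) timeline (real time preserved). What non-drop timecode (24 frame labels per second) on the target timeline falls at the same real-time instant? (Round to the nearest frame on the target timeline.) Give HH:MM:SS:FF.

00:25:27:05

Source frame index: (0×3600 + 25×60 + 28) × 50 + 37 = 76437.
Real time: 76437 / (50) = 76437/50 s.
Target frame: (76437/50) × (24000/1001) = 36689760/1001 ≈ 36653.107 → 36653.
At 24 labels/s: frame 36653 → 00:25:27:05.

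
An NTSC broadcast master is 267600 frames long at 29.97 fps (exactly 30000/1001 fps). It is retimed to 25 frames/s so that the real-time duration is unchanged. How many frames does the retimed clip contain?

223223 frames

Target frames = source frames × (target rate / source rate) = 267600 × (25)/(30000/1001) = 267600 × 1001/1200 = 223223.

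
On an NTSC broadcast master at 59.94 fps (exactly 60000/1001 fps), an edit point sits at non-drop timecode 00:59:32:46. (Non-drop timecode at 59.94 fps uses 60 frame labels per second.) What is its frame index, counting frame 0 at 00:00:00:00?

frame 214366

Total seconds to the label: (0 × 3600 + 59 × 60 + 32) = 3572.
Frame index = 3572 × 60 + 46 = 214366.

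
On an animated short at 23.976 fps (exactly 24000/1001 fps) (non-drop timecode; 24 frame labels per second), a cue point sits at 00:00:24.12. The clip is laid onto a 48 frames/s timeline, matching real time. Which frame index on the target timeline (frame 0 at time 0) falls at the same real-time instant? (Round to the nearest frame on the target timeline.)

frame 1177

Source frame index: (0×3600 + 0×60 + 24) × 24 + 12 = 588.
Real time: 588 / (24000/1001) = 49049/2000 s.
Target frame: (49049/2000) × (48) = 147147/125 ≈ 1177.176 → 1177.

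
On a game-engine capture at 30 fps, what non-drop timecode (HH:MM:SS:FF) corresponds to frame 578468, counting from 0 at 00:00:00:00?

05:21:22:08

578468 ÷ 30 = 19282 full seconds, remainder 8 frames.
19282 s = 5 h 21 min 22 s.
Timecode: 05:21:22:08.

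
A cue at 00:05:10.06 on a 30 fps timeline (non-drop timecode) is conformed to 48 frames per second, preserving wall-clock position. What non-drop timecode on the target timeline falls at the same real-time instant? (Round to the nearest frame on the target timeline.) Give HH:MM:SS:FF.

Source frame index: (0×3600 + 5×60 + 10) × 30 + 6 = 9306.
Real time: 9306 / (30) = 1551/5 s.
Target frame: (1551/5) × (48) = 74448/5 ≈ 14889.600 → 14890.
At 48 labels/s: frame 14890 → 00:05:10:10.

00:05:10:10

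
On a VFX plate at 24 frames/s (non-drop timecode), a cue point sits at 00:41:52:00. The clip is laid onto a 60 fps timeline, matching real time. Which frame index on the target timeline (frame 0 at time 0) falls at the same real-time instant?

frame 150720

Source frame index: (0×3600 + 41×60 + 52) × 24 + 0 = 60288.
Real time: 60288 / (24) = 2512 s.
Target frame: (2512) × (60) = 150720.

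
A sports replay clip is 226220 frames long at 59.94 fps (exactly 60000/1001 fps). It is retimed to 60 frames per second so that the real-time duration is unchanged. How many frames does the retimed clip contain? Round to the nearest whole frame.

226446 frames

Frames at target rate = 226220 × (60) / (60000/1001) = 11322311/50 ≈ 226446.220.
Nearest whole frame: 226446.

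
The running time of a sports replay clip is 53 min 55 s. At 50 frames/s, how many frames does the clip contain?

161750 frames

53 min 55 s = 3235 s.
Frames = 3235 × 50 = 161750.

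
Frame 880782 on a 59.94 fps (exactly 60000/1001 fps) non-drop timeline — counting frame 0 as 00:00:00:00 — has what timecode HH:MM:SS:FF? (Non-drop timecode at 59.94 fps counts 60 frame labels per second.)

880782 ÷ 60 = 14679 full seconds, remainder 42 frames.
14679 s = 4 h 4 min 39 s.
Timecode: 04:04:39:42.

04:04:39:42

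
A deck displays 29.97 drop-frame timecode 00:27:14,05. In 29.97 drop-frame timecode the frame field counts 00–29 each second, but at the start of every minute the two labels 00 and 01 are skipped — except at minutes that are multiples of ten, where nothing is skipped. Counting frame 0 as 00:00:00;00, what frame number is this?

Complete 10-minute blocks: 2, each 17982 frames → 35964.
Remaining 7 whole minutes in the current block: 1800 + 6 × 1798 = 12588 frames.
Within the current minute: 14 × 30 + 5 − 2 = 423 (labels ;00/;01 skipped at this minute). Total = 35964 + 12588 + 423 = 48975.

48975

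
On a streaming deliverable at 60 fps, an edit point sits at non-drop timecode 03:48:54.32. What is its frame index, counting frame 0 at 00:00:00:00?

frame 824072

Total seconds to the label: (3 × 3600 + 48 × 60 + 54) = 13734.
Frame index = 13734 × 60 + 32 = 824072.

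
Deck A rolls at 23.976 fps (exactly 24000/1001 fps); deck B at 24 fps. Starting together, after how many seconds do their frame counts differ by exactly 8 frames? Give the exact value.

The gap grows by |24 − 24000/1001| = 24/1001 frames per second.
Time for a 8-frame gap: 8 ÷ (24/1001) = 1001/3 s.

1001/3 seconds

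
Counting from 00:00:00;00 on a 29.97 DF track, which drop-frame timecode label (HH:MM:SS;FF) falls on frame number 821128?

07:36:38;10

Each 10-minute DF block holds 10 × 60 × 30 − 9 × 2 = 17982 frames. 821128 ÷ 17982 → 45 full blocks, remainder 11938.
Within the partial block the first minute is 1800 frames and each further minute 1798, so 6 further minute boundaries passed. Total skipped labels = 18 × 45 + 2 × 6 = 822.
Non-drop label index = 821128 + 822 = 821950; at 30 labels/s that is 07:36:38:10, i.e. DF 07:36:38;10.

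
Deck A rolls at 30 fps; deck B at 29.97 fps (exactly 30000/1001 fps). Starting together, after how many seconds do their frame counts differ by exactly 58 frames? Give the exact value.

The gap grows by |30000/1001 − 30| = 30/1001 frames per second.
Time for a 58-frame gap: 58 ÷ (30/1001) = 29029/15 s.

29029/15 seconds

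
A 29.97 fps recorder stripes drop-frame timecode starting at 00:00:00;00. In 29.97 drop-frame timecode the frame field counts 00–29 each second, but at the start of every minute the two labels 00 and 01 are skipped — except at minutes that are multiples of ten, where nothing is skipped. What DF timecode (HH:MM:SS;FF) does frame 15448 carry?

Ten DF minutes hold 17982 frames, so frame 15448 lies in block 0 (frames 0–17981) with 15448 frames into that block.
The block's first minute is 1800 frames and the rest 1798 each; 15448 frames reaches minute 8, so 0 × 18 + 8 × 2 = 16 labels have been skipped so far.
Adding those back, label number 15448 + 16 = 15464 at 30 labels/s is 515 s + 14 f = 0 h 8 min 35 s frame 14, i.e. 00:08:35;14.

00:08:35;14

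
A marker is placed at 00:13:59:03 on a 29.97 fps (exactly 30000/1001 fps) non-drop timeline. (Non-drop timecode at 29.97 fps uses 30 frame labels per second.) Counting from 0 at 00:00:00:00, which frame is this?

Total seconds to the label: (0 × 3600 + 13 × 60 + 59) = 839.
Frame index = 839 × 30 + 3 = 25173.

frame 25173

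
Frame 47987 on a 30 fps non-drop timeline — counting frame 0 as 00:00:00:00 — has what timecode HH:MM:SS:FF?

47987 ÷ 30 = 1599 full seconds, remainder 17 frames.
1599 s = 0 h 26 min 39 s.
Timecode: 00:26:39:17.

00:26:39:17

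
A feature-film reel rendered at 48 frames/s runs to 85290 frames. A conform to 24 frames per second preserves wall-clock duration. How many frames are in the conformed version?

Target frames = source frames × (target rate / source rate) = 85290 × (24)/(48) = 85290 × 1/2 = 42645.

42645 frames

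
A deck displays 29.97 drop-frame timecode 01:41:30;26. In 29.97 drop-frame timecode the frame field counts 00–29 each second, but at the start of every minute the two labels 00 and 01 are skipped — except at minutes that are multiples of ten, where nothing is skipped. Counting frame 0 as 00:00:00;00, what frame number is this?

Complete 10-minute blocks: 10, each 17982 frames → 179820.
Remaining 1 whole minute in the current block: 1800 + 0 × 1798 = 1800 frames.
Within the current minute: 30 × 30 + 26 − 2 = 924 (labels ;00/;01 skipped at this minute). Total = 179820 + 1800 + 924 = 182544.

182544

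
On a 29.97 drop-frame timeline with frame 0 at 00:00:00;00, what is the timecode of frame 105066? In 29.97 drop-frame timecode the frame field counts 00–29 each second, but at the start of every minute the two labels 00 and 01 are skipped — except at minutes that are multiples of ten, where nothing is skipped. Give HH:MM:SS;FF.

Each 10-minute DF block holds 10 × 60 × 30 − 9 × 2 = 17982 frames. 105066 ÷ 17982 → 5 full blocks, remainder 15156.
Within the partial block the first minute is 1800 frames and each further minute 1798, so 8 further minute boundaries passed. Total skipped labels = 18 × 5 + 2 × 8 = 106.
Non-drop label index = 105066 + 106 = 105172; at 30 labels/s that is 00:58:25:22, i.e. DF 00:58:25;22.

00:58:25;22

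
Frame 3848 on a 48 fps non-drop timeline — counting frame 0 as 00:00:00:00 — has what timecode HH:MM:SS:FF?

3848 ÷ 48 = 80 full seconds, remainder 8 frames.
80 s = 0 h 1 min 20 s.
Timecode: 00:01:20:08.

00:01:20:08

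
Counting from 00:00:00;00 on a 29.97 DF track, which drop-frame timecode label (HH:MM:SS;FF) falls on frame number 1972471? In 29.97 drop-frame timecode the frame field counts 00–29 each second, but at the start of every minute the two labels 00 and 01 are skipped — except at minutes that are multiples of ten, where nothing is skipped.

Ten DF minutes hold 17982 frames, so frame 1972471 lies in block 109 (frames 1960038–1978019) with 12433 frames into that block.
The block's first minute is 1800 frames and the rest 1798 each; 12433 frames reaches minute 6, so 109 × 18 + 6 × 2 = 1974 labels have been skipped so far.
Adding those back, label number 1972471 + 1974 = 1974445 at 30 labels/s is 65814 s + 25 f = 18 h 16 min 54 s frame 25, i.e. 18:16:54;25.

18:16:54;25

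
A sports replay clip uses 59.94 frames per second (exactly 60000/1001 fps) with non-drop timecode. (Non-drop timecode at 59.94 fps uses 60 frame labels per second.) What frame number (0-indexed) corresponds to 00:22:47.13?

Total seconds to the label: (0 × 3600 + 22 × 60 + 47) = 1367.
Frame index = 1367 × 60 + 13 = 82033.

frame 82033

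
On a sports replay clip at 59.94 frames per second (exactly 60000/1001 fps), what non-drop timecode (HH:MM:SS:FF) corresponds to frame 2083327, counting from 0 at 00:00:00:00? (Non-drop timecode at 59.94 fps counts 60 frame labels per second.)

2083327 ÷ 60 = 34722 full seconds, remainder 7 frames.
34722 s = 9 h 38 min 42 s.
Timecode: 09:38:42:07.

09:38:42:07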